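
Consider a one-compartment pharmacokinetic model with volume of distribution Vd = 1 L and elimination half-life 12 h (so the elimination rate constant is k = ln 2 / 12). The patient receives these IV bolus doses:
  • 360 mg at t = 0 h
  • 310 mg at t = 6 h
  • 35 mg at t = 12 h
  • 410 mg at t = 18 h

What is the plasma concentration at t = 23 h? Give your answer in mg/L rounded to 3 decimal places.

537.164 mg/L

k = ln 2 / 12 = 0.05776 per h
Dose 1 (360 mg at t=0 h): 360·exp(−0.05776·23) = 95.352 mg/L
Dose 2 (310 mg at t=6 h): 310·exp(−0.05776·17) = 116.119 mg/L
Dose 3 (35 mg at t=12 h): 35·exp(−0.05776·11) = 18.541 mg/L
Dose 4 (410 mg at t=18 h): 410·exp(−0.05776·5) = 307.153 mg/L
C(23) = 95.352 + 116.119 + 18.541 + 307.153 = 537.164 mg/L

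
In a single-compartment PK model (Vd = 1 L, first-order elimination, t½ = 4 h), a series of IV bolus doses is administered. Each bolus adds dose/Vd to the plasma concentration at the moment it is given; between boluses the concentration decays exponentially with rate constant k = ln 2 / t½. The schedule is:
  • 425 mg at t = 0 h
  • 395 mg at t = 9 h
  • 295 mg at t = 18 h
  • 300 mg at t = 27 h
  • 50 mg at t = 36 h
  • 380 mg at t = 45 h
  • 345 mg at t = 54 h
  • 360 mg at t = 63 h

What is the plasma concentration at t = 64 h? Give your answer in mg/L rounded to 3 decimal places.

k = ln 2 / 4 = 0.17329 per h
Dose 1 (425 mg at t=0 h): 425·exp(−0.17329·64) = 0.006 mg/L
Dose 2 (395 mg at t=9 h): 395·exp(−0.17329·55) = 0.029 mg/L
Dose 3 (295 mg at t=18 h): 295·exp(−0.17329·46) = 0.102 mg/L
Dose 4 (300 mg at t=27 h): 300·exp(−0.17329·37) = 0.493 mg/L
Dose 5 (50 mg at t=36 h): 50·exp(−0.17329·28) = 0.391 mg/L
Dose 6 (380 mg at t=45 h): 380·exp(−0.17329·19) = 14.122 mg/L
Dose 7 (345 mg at t=54 h): 345·exp(−0.17329·10) = 60.988 mg/L
Dose 8 (360 mg at t=63 h): 360·exp(−0.17329·1) = 302.723 mg/L
C(64) = 0.006 + 0.029 + 0.102 + 0.493 + 0.391 + 14.122 + 60.988 + 302.723 = 378.853 mg/L

378.853 mg/L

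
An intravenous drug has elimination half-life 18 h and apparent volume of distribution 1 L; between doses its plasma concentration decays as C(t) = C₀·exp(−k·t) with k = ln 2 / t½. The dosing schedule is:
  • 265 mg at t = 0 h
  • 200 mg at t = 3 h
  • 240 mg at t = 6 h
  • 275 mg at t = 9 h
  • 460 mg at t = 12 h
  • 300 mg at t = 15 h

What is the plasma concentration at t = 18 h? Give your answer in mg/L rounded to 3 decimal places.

1222.763 mg/L

k = ln 2 / 18 = 0.03851 per h
Dose 1 (265 mg at t=0 h): 265·exp(−0.03851·18) = 132.500 mg/L
Dose 2 (200 mg at t=3 h): 200·exp(−0.03851·15) = 112.246 mg/L
Dose 3 (240 mg at t=6 h): 240·exp(−0.03851·12) = 151.191 mg/L
Dose 4 (275 mg at t=9 h): 275·exp(−0.03851·9) = 194.454 mg/L
Dose 5 (460 mg at t=12 h): 460·exp(−0.03851·6) = 365.102 mg/L
Dose 6 (300 mg at t=15 h): 300·exp(−0.03851·3) = 267.270 mg/L
C(18) = 132.500 + 112.246 + 151.191 + 194.454 + 365.102 + 267.270 = 1222.763 mg/L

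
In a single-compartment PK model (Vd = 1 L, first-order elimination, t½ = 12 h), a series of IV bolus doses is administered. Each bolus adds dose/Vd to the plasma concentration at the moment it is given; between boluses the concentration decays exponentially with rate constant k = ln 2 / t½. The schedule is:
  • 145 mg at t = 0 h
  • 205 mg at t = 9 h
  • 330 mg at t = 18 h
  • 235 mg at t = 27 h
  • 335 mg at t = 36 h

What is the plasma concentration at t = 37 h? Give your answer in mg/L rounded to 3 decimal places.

k = ln 2 / 12 = 0.05776 per h
Dose 1 (145 mg at t=0 h): 145·exp(−0.05776·37) = 17.108 mg/L
Dose 2 (205 mg at t=9 h): 205·exp(−0.05776·28) = 40.677 mg/L
Dose 3 (330 mg at t=18 h): 330·exp(−0.05776·19) = 110.124 mg/L
Dose 4 (235 mg at t=27 h): 235·exp(−0.05776·10) = 131.889 mg/L
Dose 5 (335 mg at t=36 h): 335·exp(−0.05776·1) = 316.198 mg/L
C(37) = 17.108 + 40.677 + 110.124 + 131.889 + 316.198 = 615.996 mg/L

615.996 mg/L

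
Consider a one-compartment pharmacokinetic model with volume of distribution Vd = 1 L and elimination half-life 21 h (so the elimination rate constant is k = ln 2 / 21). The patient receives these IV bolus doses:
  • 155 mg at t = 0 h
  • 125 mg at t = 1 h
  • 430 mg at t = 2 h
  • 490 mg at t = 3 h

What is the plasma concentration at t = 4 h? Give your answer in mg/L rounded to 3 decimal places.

1125.666 mg/L

k = ln 2 / 21 = 0.03301 per h
Dose 1 (155 mg at t=0 h): 155·exp(−0.03301·4) = 135.829 mg/L
Dose 2 (125 mg at t=1 h): 125·exp(−0.03301·3) = 113.215 mg/L
Dose 3 (430 mg at t=2 h): 430·exp(−0.03301·2) = 402.531 mg/L
Dose 4 (490 mg at t=3 h): 490·exp(−0.03301·1) = 474.091 mg/L
C(4) = 135.829 + 113.215 + 402.531 + 474.091 = 1125.666 mg/L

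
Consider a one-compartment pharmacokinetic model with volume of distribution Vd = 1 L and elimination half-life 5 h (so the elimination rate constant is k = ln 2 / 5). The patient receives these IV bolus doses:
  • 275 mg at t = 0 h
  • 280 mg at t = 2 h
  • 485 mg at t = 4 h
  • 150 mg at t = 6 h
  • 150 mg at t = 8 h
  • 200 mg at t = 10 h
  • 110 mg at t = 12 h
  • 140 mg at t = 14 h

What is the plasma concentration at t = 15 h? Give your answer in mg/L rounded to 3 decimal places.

580.478 mg/L

k = ln 2 / 5 = 0.13863 per h
Dose 1 (275 mg at t=0 h): 275·exp(−0.13863·15) = 34.375 mg/L
Dose 2 (280 mg at t=2 h): 280·exp(−0.13863·13) = 46.183 mg/L
Dose 3 (485 mg at t=4 h): 485·exp(−0.13863·11) = 105.554 mg/L
Dose 4 (150 mg at t=6 h): 150·exp(−0.13863·9) = 43.076 mg/L
Dose 5 (150 mg at t=8 h): 150·exp(−0.13863·7) = 56.839 mg/L
Dose 6 (200 mg at t=10 h): 200·exp(−0.13863·5) = 100.000 mg/L
Dose 7 (110 mg at t=12 h): 110·exp(−0.13863·3) = 72.573 mg/L
Dose 8 (140 mg at t=14 h): 140·exp(−0.13863·1) = 121.877 mg/L
C(15) = 34.375 + 46.183 + 105.554 + 43.076 + 56.839 + 100.000 + 72.573 + 121.877 = 580.478 mg/L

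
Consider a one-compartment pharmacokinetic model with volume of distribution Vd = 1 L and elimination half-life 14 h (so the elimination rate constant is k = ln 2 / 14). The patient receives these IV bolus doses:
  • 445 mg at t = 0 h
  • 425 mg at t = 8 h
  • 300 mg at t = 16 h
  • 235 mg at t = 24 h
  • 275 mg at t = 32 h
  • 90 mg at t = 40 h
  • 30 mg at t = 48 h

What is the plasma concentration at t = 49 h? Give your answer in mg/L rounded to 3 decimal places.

k = ln 2 / 14 = 0.04951 per h
Dose 1 (445 mg at t=0 h): 445·exp(−0.04951·49) = 39.333 mg/L
Dose 2 (425 mg at t=8 h): 425·exp(−0.04951·41) = 55.821 mg/L
Dose 3 (300 mg at t=16 h): 300·exp(−0.04951·33) = 58.553 mg/L
Dose 4 (235 mg at t=24 h): 235·exp(−0.04951·25) = 68.158 mg/L
Dose 5 (275 mg at t=32 h): 275·exp(−0.04951·17) = 118.521 mg/L
Dose 6 (90 mg at t=40 h): 90·exp(−0.04951·9) = 57.640 mg/L
Dose 7 (30 mg at t=48 h): 30·exp(−0.04951·1) = 28.551 mg/L
C(49) = 39.333 + 55.821 + 58.553 + 68.158 + 118.521 + 57.640 + 28.551 = 426.577 mg/L

426.577 mg/L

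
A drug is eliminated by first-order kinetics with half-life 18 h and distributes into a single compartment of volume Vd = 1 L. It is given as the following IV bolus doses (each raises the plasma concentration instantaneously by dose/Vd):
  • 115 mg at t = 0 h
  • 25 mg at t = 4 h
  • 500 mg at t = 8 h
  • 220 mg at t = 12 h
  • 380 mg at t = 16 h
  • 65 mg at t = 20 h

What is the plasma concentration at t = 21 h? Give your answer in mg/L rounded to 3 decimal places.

k = ln 2 / 18 = 0.03851 per h
Dose 1 (115 mg at t=0 h): 115·exp(−0.03851·21) = 51.227 mg/L
Dose 2 (25 mg at t=4 h): 25·exp(−0.03851·17) = 12.991 mg/L
Dose 3 (500 mg at t=8 h): 500·exp(−0.03851·13) = 303.082 mg/L
Dose 4 (220 mg at t=12 h): 220·exp(−0.03851·9) = 155.563 mg/L
Dose 5 (380 mg at t=16 h): 380·exp(−0.03851·5) = 313.447 mg/L
Dose 6 (65 mg at t=20 h): 65·exp(−0.03851·1) = 62.545 mg/L
C(21) = 51.227 + 12.991 + 303.082 + 155.563 + 313.447 + 62.545 = 898.854 mg/L

898.854 mg/L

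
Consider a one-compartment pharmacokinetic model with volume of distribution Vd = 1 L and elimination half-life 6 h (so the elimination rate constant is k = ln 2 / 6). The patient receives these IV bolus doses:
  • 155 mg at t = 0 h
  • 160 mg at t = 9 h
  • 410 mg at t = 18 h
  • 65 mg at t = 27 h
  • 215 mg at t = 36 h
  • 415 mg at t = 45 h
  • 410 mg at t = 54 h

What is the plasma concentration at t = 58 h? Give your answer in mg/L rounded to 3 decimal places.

374.238 mg/L

k = ln 2 / 6 = 0.11552 per h
Dose 1 (155 mg at t=0 h): 155·exp(−0.11552·58) = 0.191 mg/L
Dose 2 (160 mg at t=9 h): 160·exp(−0.11552·49) = 0.557 mg/L
Dose 3 (410 mg at t=18 h): 410·exp(−0.11552·40) = 4.036 mg/L
Dose 4 (65 mg at t=27 h): 65·exp(−0.11552·31) = 1.810 mg/L
Dose 5 (215 mg at t=36 h): 215·exp(−0.11552·22) = 16.930 mg/L
Dose 6 (415 mg at t=45 h): 415·exp(−0.11552·13) = 92.431 mg/L
Dose 7 (410 mg at t=54 h): 410·exp(−0.11552·4) = 258.284 mg/L
C(58) = 0.191 + 0.557 + 4.036 + 1.810 + 16.930 + 92.431 + 258.284 = 374.238 mg/L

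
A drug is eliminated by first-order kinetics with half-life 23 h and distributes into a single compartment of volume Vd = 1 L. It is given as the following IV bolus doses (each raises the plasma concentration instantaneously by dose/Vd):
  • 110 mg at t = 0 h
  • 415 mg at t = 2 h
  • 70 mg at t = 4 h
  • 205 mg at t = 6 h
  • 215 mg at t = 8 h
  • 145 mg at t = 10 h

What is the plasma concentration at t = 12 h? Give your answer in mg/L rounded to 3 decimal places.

k = ln 2 / 23 = 0.03014 per h
Dose 1 (110 mg at t=0 h): 110·exp(−0.03014·12) = 76.618 mg/L
Dose 2 (415 mg at t=2 h): 415·exp(−0.03014·10) = 307.019 mg/L
Dose 3 (70 mg at t=4 h): 70·exp(−0.03014·8) = 55.004 mg/L
Dose 4 (205 mg at t=6 h): 205·exp(−0.03014·6) = 171.090 mg/L
Dose 5 (215 mg at t=8 h): 215·exp(−0.03014·4) = 190.584 mg/L
Dose 6 (145 mg at t=10 h): 145·exp(−0.03014·2) = 136.518 mg/L
C(12) = 76.618 + 307.019 + 55.004 + 171.090 + 190.584 + 136.518 = 936.833 mg/L

936.833 mg/L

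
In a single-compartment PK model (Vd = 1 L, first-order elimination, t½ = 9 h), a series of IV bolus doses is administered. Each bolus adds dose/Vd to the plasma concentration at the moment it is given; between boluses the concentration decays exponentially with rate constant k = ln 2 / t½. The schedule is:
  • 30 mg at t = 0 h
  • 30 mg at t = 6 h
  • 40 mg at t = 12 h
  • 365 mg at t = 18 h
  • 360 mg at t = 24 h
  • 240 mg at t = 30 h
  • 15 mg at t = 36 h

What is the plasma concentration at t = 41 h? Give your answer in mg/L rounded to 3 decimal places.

279.954 mg/L

k = ln 2 / 9 = 0.07702 per h
Dose 1 (30 mg at t=0 h): 30·exp(−0.07702·41) = 1.276 mg/L
Dose 2 (30 mg at t=6 h): 30·exp(−0.07702·35) = 2.025 mg/L
Dose 3 (40 mg at t=12 h): 40·exp(−0.07702·29) = 4.286 mg/L
Dose 4 (365 mg at t=18 h): 365·exp(−0.07702·23) = 62.086 mg/L
Dose 5 (360 mg at t=24 h): 360·exp(−0.07702·17) = 97.205 mg/L
Dose 6 (240 mg at t=30 h): 240·exp(−0.07702·11) = 102.869 mg/L
Dose 7 (15 mg at t=36 h): 15·exp(−0.07702·5) = 10.206 mg/L
C(41) = 1.276 + 2.025 + 4.286 + 62.086 + 97.205 + 102.869 + 10.206 = 279.954 mg/L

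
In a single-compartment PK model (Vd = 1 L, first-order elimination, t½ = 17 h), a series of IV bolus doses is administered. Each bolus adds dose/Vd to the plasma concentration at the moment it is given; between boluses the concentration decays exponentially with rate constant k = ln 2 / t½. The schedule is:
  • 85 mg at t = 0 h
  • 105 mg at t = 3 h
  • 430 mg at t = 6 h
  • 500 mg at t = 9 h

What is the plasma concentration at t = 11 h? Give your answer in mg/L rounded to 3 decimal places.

k = ln 2 / 17 = 0.04077 per h
Dose 1 (85 mg at t=0 h): 85·exp(−0.04077·11) = 54.279 mg/L
Dose 2 (105 mg at t=3 h): 105·exp(−0.04077·8) = 75.775 mg/L
Dose 3 (430 mg at t=6 h): 430·exp(−0.04077·5) = 350.696 mg/L
Dose 4 (500 mg at t=9 h): 500·exp(−0.04077·2) = 460.845 mg/L
C(11) = 54.279 + 75.775 + 350.696 + 460.845 = 941.595 mg/L

941.595 mg/L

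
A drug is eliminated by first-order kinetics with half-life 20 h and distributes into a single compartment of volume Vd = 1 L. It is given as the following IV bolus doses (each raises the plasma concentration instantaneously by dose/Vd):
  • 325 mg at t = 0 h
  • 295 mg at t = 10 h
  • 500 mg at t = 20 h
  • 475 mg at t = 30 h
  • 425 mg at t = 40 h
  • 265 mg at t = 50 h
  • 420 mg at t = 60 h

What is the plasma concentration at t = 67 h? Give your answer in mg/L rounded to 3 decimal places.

945.891 mg/L

k = ln 2 / 20 = 0.03466 per h
Dose 1 (325 mg at t=0 h): 325·exp(−0.03466·67) = 31.874 mg/L
Dose 2 (295 mg at t=10 h): 295·exp(−0.03466·57) = 40.915 mg/L
Dose 3 (500 mg at t=20 h): 500·exp(−0.03466·47) = 98.073 mg/L
Dose 4 (475 mg at t=30 h): 475·exp(−0.03466·37) = 131.761 mg/L
Dose 5 (425 mg at t=40 h): 425·exp(−0.03466·27) = 166.724 mg/L
Dose 6 (265 mg at t=50 h): 265·exp(−0.03466·17) = 147.018 mg/L
Dose 7 (420 mg at t=60 h): 420·exp(−0.03466·7) = 329.525 mg/L
C(67) = 31.874 + 40.915 + 98.073 + 131.761 + 166.724 + 147.018 + 329.525 = 945.891 mg/L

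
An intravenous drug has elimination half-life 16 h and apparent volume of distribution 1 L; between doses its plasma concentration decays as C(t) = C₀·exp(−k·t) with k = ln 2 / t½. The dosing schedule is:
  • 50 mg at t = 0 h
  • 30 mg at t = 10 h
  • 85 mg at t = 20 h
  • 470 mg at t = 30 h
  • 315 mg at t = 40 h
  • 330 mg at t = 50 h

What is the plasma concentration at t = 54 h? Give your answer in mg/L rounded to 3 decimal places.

k = ln 2 / 16 = 0.04332 per h
Dose 1 (50 mg at t=0 h): 50·exp(−0.04332·54) = 4.819 mg/L
Dose 2 (30 mg at t=10 h): 30·exp(−0.04332·44) = 4.460 mg/L
Dose 3 (85 mg at t=20 h): 85·exp(−0.04332·34) = 19.486 mg/L
Dose 4 (470 mg at t=30 h): 470·exp(−0.04332·24) = 166.170 mg/L
Dose 5 (315 mg at t=40 h): 315·exp(−0.04332·14) = 171.755 mg/L
Dose 6 (330 mg at t=50 h): 330·exp(−0.04332·4) = 277.496 mg/L
C(54) = 4.819 + 4.460 + 19.486 + 166.170 + 171.755 + 277.496 = 644.186 mg/L

644.186 mg/L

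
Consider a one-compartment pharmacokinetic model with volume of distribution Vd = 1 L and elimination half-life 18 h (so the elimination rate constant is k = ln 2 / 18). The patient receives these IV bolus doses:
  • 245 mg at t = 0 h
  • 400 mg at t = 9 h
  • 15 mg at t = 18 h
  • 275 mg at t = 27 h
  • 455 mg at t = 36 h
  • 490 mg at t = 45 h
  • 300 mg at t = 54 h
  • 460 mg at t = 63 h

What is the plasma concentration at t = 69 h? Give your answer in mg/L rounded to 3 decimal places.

969.152 mg/L

k = ln 2 / 18 = 0.03851 per h
Dose 1 (245 mg at t=0 h): 245·exp(−0.03851·69) = 17.188 mg/L
Dose 2 (400 mg at t=9 h): 400·exp(−0.03851·60) = 39.685 mg/L
Dose 3 (15 mg at t=18 h): 15·exp(−0.03851·51) = 2.105 mg/L
Dose 4 (275 mg at t=27 h): 275·exp(−0.03851·42) = 54.567 mg/L
Dose 5 (455 mg at t=36 h): 455·exp(−0.03851·33) = 127.680 mg/L
Dose 6 (490 mg at t=45 h): 490·exp(−0.03851·24) = 194.457 mg/L
Dose 7 (300 mg at t=54 h): 300·exp(−0.03851·15) = 168.369 mg/L
Dose 8 (460 mg at t=63 h): 460·exp(−0.03851·6) = 365.102 mg/L
C(69) = 17.188 + 39.685 + 2.105 + 54.567 + 127.680 + 194.457 + 168.369 + 365.102 = 969.152 mg/L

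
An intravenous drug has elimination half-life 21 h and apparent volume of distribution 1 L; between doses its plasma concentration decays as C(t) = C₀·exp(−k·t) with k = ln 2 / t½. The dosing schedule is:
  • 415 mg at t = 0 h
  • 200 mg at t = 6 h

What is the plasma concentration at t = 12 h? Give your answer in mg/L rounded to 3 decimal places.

k = ln 2 / 21 = 0.03301 per h
Dose 1 (415 mg at t=0 h): 415·exp(−0.03301·12) = 279.274 mg/L
Dose 2 (200 mg at t=6 h): 200·exp(−0.03301·6) = 164.067 mg/L
C(12) = 279.274 + 164.067 = 443.341 mg/L

443.341 mg/L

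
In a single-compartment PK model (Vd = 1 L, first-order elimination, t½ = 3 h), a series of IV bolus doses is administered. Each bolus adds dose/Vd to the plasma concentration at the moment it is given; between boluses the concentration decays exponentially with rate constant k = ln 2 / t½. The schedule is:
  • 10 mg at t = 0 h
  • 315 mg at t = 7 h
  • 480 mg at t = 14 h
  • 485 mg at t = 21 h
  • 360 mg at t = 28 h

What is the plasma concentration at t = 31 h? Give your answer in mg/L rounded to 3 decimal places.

k = ln 2 / 3 = 0.23105 per h
Dose 1 (10 mg at t=0 h): 10·exp(−0.23105·31) = 0.008 mg/L
Dose 2 (315 mg at t=7 h): 315·exp(−0.23105·24) = 1.230 mg/L
Dose 3 (480 mg at t=14 h): 480·exp(−0.23105·17) = 9.449 mg/L
Dose 4 (485 mg at t=21 h): 485·exp(−0.23105·10) = 48.118 mg/L
Dose 5 (360 mg at t=28 h): 360·exp(−0.23105·3) = 180.000 mg/L
C(31) = 0.008 + 1.230 + 9.449 + 48.118 + 180.000 = 238.806 mg/L

238.806 mg/L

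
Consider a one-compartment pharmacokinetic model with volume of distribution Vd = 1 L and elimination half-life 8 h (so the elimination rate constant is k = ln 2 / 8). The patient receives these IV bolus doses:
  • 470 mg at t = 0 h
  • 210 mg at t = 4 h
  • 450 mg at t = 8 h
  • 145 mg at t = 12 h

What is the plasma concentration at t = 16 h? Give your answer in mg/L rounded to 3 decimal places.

519.277 mg/L

k = ln 2 / 8 = 0.08664 per h
Dose 1 (470 mg at t=0 h): 470·exp(−0.08664·16) = 117.500 mg/L
Dose 2 (210 mg at t=4 h): 210·exp(−0.08664·12) = 74.246 mg/L
Dose 3 (450 mg at t=8 h): 450·exp(−0.08664·8) = 225.000 mg/L
Dose 4 (145 mg at t=12 h): 145·exp(−0.08664·4) = 102.530 mg/L
C(16) = 117.500 + 74.246 + 225.000 + 102.530 = 519.277 mg/L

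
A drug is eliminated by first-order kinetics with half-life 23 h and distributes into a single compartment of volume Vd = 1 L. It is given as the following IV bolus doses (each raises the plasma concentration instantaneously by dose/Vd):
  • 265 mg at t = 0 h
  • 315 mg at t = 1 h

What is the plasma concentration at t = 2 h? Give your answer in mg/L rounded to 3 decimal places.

k = ln 2 / 23 = 0.03014 per h
Dose 1 (265 mg at t=0 h): 265·exp(−0.03014·2) = 249.499 mg/L
Dose 2 (315 mg at t=1 h): 315·exp(−0.03014·1) = 305.649 mg/L
C(2) = 249.499 + 305.649 = 555.148 mg/L

555.148 mg/L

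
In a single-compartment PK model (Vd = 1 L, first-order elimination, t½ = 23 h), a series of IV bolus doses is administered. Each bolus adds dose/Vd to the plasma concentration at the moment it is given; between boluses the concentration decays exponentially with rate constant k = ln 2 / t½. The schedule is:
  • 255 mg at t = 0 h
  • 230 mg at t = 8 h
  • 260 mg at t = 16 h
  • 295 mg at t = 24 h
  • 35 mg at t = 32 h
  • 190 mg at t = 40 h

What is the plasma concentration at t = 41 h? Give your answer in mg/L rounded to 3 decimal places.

k = ln 2 / 23 = 0.03014 per h
Dose 1 (255 mg at t=0 h): 255·exp(−0.03014·41) = 74.118 mg/L
Dose 2 (230 mg at t=8 h): 230·exp(−0.03014·33) = 85.078 mg/L
Dose 3 (260 mg at t=16 h): 260·exp(−0.03014·25) = 122.396 mg/L
Dose 4 (295 mg at t=24 h): 295·exp(−0.03014·17) = 176.735 mg/L
Dose 5 (35 mg at t=32 h): 35·exp(−0.03014·9) = 26.685 mg/L
Dose 6 (190 mg at t=40 h): 190·exp(−0.03014·1) = 184.359 mg/L
C(41) = 74.118 + 85.078 + 122.396 + 176.735 + 26.685 + 184.359 = 669.371 mg/L

669.371 mg/L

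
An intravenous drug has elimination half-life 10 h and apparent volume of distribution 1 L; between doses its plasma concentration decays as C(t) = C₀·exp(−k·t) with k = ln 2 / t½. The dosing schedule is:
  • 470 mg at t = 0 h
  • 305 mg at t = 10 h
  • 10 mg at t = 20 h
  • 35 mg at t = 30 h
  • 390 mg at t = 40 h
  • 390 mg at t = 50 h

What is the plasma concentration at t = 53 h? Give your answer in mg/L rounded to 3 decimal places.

510.704 mg/L

k = ln 2 / 10 = 0.06931 per h
Dose 1 (470 mg at t=0 h): 470·exp(−0.06931·53) = 11.930 mg/L
Dose 2 (305 mg at t=10 h): 305·exp(−0.06931·43) = 15.484 mg/L
Dose 3 (10 mg at t=20 h): 10·exp(−0.06931·33) = 1.015 mg/L
Dose 4 (35 mg at t=30 h): 35·exp(−0.06931·23) = 7.107 mg/L
Dose 5 (390 mg at t=40 h): 390·exp(−0.06931·13) = 158.389 mg/L
Dose 6 (390 mg at t=50 h): 390·exp(−0.06931·3) = 316.778 mg/L
C(53) = 11.930 + 15.484 + 1.015 + 7.107 + 158.389 + 316.778 = 510.704 mg/L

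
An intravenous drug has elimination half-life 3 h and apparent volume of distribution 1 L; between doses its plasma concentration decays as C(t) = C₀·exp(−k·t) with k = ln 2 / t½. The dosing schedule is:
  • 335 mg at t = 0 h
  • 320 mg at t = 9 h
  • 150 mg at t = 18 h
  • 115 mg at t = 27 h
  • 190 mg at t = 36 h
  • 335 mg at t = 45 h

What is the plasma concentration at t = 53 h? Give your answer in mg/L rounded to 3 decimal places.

56.843 mg/L

k = ln 2 / 3 = 0.23105 per h
Dose 1 (335 mg at t=0 h): 335·exp(−0.23105·53) = 0.002 mg/L
Dose 2 (320 mg at t=9 h): 320·exp(−0.23105·44) = 0.012 mg/L
Dose 3 (150 mg at t=18 h): 150·exp(−0.23105·35) = 0.046 mg/L
Dose 4 (115 mg at t=27 h): 115·exp(−0.23105·26) = 0.283 mg/L
Dose 5 (190 mg at t=36 h): 190·exp(−0.23105·17) = 3.740 mg/L
Dose 6 (335 mg at t=45 h): 335·exp(−0.23105·8) = 52.759 mg/L
C(53) = 0.002 + 0.012 + 0.046 + 0.283 + 3.740 + 52.759 = 56.843 mg/L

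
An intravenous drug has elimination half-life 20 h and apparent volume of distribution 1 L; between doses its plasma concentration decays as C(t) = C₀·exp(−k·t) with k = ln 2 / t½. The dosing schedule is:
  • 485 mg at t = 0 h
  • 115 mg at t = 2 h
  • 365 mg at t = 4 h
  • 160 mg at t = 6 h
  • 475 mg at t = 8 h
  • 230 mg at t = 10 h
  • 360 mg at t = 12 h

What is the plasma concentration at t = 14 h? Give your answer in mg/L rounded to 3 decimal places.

1675.714 mg/L

k = ln 2 / 20 = 0.03466 per h
Dose 1 (485 mg at t=0 h): 485·exp(−0.03466·14) = 298.553 mg/L
Dose 2 (115 mg at t=2 h): 115·exp(−0.03466·12) = 75.872 mg/L
Dose 3 (365 mg at t=4 h): 365·exp(−0.03466·10) = 258.094 mg/L
Dose 4 (160 mg at t=6 h): 160·exp(−0.03466·8) = 121.257 mg/L
Dose 5 (475 mg at t=8 h): 475·exp(−0.03466·6) = 385.820 mg/L
Dose 6 (230 mg at t=10 h): 230·exp(−0.03466·4) = 200.227 mg/L
Dose 7 (360 mg at t=12 h): 360·exp(−0.03466·2) = 335.892 mg/L
C(14) = 298.553 + 75.872 + 258.094 + 121.257 + 385.820 + 200.227 + 335.892 = 1675.714 mg/L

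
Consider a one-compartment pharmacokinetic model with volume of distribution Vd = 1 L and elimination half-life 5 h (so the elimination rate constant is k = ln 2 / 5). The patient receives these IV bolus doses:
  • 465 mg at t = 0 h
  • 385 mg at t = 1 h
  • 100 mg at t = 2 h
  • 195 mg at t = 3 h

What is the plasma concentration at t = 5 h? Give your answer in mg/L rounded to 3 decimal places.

667.382 mg/L

k = ln 2 / 5 = 0.13863 per h
Dose 1 (465 mg at t=0 h): 465·exp(−0.13863·5) = 232.500 mg/L
Dose 2 (385 mg at t=1 h): 385·exp(−0.13863·4) = 221.124 mg/L
Dose 3 (100 mg at t=2 h): 100·exp(−0.13863·3) = 65.975 mg/L
Dose 4 (195 mg at t=3 h): 195·exp(−0.13863·2) = 147.782 mg/L
C(5) = 232.500 + 221.124 + 65.975 + 147.782 = 667.382 mg/L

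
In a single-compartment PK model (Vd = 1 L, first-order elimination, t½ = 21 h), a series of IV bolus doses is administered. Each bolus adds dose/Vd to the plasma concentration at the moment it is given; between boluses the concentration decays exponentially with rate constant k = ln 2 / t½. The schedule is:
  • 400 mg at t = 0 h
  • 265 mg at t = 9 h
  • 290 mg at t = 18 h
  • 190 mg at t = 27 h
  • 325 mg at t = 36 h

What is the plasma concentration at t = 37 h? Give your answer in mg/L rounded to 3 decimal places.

k = ln 2 / 21 = 0.03301 per h
Dose 1 (400 mg at t=0 h): 400·exp(−0.03301·37) = 117.943 mg/L
Dose 2 (265 mg at t=9 h): 265·exp(−0.03301·28) = 105.165 mg/L
Dose 3 (290 mg at t=18 h): 290·exp(−0.03301·19) = 154.895 mg/L
Dose 4 (190 mg at t=27 h): 190·exp(−0.03301·10) = 136.586 mg/L
Dose 5 (325 mg at t=36 h): 325·exp(−0.03301·1) = 314.448 mg/L
C(37) = 117.943 + 105.165 + 154.895 + 136.586 + 314.448 = 829.038 mg/L

829.038 mg/L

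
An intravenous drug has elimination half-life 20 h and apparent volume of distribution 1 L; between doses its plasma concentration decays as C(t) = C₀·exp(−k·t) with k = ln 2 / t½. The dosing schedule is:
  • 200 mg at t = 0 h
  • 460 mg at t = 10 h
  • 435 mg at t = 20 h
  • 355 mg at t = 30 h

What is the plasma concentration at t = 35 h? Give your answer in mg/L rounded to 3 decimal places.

k = ln 2 / 20 = 0.03466 per h
Dose 1 (200 mg at t=0 h): 200·exp(−0.03466·35) = 59.460 mg/L
Dose 2 (460 mg at t=10 h): 460·exp(−0.03466·25) = 193.406 mg/L
Dose 3 (435 mg at t=20 h): 435·exp(−0.03466·15) = 258.653 mg/L
Dose 4 (355 mg at t=30 h): 355·exp(−0.03466·5) = 298.518 mg/L
C(35) = 59.460 + 193.406 + 258.653 + 298.518 = 810.037 mg/L

810.037 mg/L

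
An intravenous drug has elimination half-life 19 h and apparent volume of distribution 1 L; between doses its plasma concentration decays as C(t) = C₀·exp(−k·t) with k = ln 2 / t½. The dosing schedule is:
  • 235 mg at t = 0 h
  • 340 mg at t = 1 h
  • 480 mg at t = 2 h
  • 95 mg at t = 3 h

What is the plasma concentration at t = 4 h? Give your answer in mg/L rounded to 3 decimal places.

k = ln 2 / 19 = 0.03648 per h
Dose 1 (235 mg at t=0 h): 235·exp(−0.03648·4) = 203.092 mg/L
Dose 2 (340 mg at t=1 h): 340·exp(−0.03648·3) = 304.753 mg/L
Dose 3 (480 mg at t=2 h): 480·exp(−0.03648·2) = 446.225 mg/L
Dose 4 (95 mg at t=3 h): 95·exp(−0.03648·1) = 91.597 mg/L
C(4) = 203.092 + 304.753 + 446.225 + 91.597 = 1045.667 mg/L

1045.667 mg/L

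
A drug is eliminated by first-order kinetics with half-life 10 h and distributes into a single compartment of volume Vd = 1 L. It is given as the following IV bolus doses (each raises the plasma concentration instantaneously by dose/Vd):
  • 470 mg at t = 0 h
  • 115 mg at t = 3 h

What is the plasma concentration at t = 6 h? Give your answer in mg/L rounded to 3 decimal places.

k = ln 2 / 10 = 0.06931 per h
Dose 1 (470 mg at t=0 h): 470·exp(−0.06931·6) = 310.084 mg/L
Dose 2 (115 mg at t=3 h): 115·exp(−0.06931·3) = 93.409 mg/L
C(6) = 310.084 + 93.409 = 403.493 mg/L

403.493 mg/L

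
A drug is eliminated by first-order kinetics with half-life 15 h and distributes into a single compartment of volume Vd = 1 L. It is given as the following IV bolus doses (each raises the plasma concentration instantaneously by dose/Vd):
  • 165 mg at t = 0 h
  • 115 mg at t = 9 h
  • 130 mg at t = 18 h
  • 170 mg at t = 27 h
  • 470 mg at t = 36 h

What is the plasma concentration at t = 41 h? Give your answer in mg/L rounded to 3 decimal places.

557.996 mg/L

k = ln 2 / 15 = 0.04621 per h
Dose 1 (165 mg at t=0 h): 165·exp(−0.04621·41) = 24.812 mg/L
Dose 2 (115 mg at t=9 h): 115·exp(−0.04621·32) = 26.212 mg/L
Dose 3 (130 mg at t=18 h): 130·exp(−0.04621·23) = 44.912 mg/L
Dose 4 (170 mg at t=27 h): 170·exp(−0.04621·14) = 89.020 mg/L
Dose 5 (470 mg at t=36 h): 470·exp(−0.04621·5) = 373.039 mg/L
C(41) = 24.812 + 26.212 + 44.912 + 89.020 + 373.039 = 557.996 mg/L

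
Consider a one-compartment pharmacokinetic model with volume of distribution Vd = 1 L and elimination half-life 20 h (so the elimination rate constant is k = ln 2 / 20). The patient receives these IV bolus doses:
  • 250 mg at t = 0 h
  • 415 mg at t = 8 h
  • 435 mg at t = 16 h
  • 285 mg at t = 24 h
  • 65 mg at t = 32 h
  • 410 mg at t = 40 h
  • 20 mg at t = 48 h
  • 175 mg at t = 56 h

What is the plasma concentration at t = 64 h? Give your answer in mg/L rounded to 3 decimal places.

k = ln 2 / 20 = 0.03466 per h
Dose 1 (250 mg at t=0 h): 250·exp(−0.03466·64) = 27.205 mg/L
Dose 2 (415 mg at t=8 h): 415·exp(−0.03466·56) = 59.589 mg/L
Dose 3 (435 mg at t=16 h): 435·exp(−0.03466·48) = 82.417 mg/L
Dose 4 (285 mg at t=24 h): 285·exp(−0.03466·40) = 71.250 mg/L
Dose 5 (65 mg at t=32 h): 65·exp(−0.03466·32) = 21.442 mg/L
Dose 6 (410 mg at t=40 h): 410·exp(−0.03466·24) = 178.463 mg/L
Dose 7 (20 mg at t=48 h): 20·exp(−0.03466·16) = 11.487 mg/L
Dose 8 (175 mg at t=56 h): 175·exp(−0.03466·8) = 132.625 mg/L
C(64) = 27.205 + 59.589 + 82.417 + 71.250 + 21.442 + 178.463 + 11.487 + 132.625 = 584.478 mg/L

584.478 mg/L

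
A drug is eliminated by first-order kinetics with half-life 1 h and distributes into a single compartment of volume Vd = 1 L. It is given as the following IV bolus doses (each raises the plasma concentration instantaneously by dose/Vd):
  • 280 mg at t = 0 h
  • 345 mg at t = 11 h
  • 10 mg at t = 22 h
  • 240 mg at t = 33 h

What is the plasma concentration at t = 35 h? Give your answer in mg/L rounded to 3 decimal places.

k = ln 2 / 1 = 0.69315 per h
Dose 1 (280 mg at t=0 h): 280·exp(−0.69315·35) = 0.000 mg/L
Dose 2 (345 mg at t=11 h): 345·exp(−0.69315·24) = 0.000 mg/L
Dose 3 (10 mg at t=22 h): 10·exp(−0.69315·13) = 0.001 mg/L
Dose 4 (240 mg at t=33 h): 240·exp(−0.69315·2) = 60.000 mg/L
C(35) = 0.000 + 0.000 + 0.001 + 60.000 = 60.001 mg/L

60.001 mg/L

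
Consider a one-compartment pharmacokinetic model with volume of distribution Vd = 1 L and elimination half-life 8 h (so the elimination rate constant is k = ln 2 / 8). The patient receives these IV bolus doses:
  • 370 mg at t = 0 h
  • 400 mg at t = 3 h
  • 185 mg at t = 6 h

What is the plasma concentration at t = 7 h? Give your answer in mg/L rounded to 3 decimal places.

k = ln 2 / 8 = 0.08664 per h
Dose 1 (370 mg at t=0 h): 370·exp(−0.08664·7) = 201.744 mg/L
Dose 2 (400 mg at t=3 h): 400·exp(−0.08664·4) = 282.843 mg/L
Dose 3 (185 mg at t=6 h): 185·exp(−0.08664·1) = 169.646 mg/L
C(7) = 201.744 + 282.843 + 169.646 = 654.232 mg/L

654.232 mg/L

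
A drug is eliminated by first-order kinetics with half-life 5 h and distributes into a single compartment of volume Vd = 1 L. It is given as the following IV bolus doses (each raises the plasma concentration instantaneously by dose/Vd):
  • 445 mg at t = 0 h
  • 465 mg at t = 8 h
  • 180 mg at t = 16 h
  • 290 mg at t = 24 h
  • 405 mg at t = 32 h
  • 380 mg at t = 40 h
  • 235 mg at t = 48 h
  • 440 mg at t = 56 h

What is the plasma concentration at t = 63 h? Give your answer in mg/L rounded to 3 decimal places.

k = ln 2 / 5 = 0.13863 per h
Dose 1 (445 mg at t=0 h): 445·exp(−0.13863·63) = 0.072 mg/L
Dose 2 (465 mg at t=8 h): 465·exp(−0.13863·55) = 0.227 mg/L
Dose 3 (180 mg at t=16 h): 180·exp(−0.13863·47) = 0.266 mg/L
Dose 4 (290 mg at t=24 h): 290·exp(−0.13863·39) = 1.301 mg/L
Dose 5 (405 mg at t=32 h): 405·exp(−0.13863·31) = 5.509 mg/L
Dose 6 (380 mg at t=40 h): 380·exp(−0.13863·23) = 15.669 mg/L
Dose 7 (235 mg at t=48 h): 235·exp(−0.13863·15) = 29.375 mg/L
Dose 8 (440 mg at t=56 h): 440·exp(−0.13863·7) = 166.729 mg/L
C(63) = 0.072 + 0.227 + 0.266 + 1.301 + 5.509 + 15.669 + 29.375 + 166.729 = 219.148 mg/L

219.148 mg/L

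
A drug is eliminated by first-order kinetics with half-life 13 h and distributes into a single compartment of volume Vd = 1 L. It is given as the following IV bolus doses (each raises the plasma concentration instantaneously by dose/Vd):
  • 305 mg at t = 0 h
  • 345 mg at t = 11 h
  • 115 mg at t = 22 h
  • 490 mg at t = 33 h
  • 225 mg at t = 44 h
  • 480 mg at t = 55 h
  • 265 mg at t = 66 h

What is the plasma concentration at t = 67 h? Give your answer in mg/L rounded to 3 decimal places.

686.782 mg/L

k = ln 2 / 13 = 0.05332 per h
Dose 1 (305 mg at t=0 h): 305·exp(−0.05332·67) = 8.567 mg/L
Dose 2 (345 mg at t=11 h): 345·exp(−0.05332·56) = 17.421 mg/L
Dose 3 (115 mg at t=22 h): 115·exp(−0.05332·45) = 10.439 mg/L
Dose 4 (490 mg at t=33 h): 490·exp(−0.05332·34) = 79.963 mg/L
Dose 5 (225 mg at t=44 h): 225·exp(−0.05332·23) = 66.007 mg/L
Dose 6 (480 mg at t=55 h): 480·exp(−0.05332·12) = 253.144 mg/L
Dose 7 (265 mg at t=66 h): 265·exp(−0.05332·1) = 251.241 mg/L
C(67) = 8.567 + 17.421 + 10.439 + 79.963 + 66.007 + 253.144 + 251.241 = 686.782 mg/L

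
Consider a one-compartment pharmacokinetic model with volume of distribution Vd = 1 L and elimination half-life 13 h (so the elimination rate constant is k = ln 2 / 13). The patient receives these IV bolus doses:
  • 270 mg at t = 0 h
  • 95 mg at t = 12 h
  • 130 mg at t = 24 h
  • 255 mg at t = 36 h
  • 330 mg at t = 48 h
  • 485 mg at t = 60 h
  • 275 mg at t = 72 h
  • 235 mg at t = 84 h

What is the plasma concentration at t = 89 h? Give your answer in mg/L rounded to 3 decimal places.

k = ln 2 / 13 = 0.05332 per h
Dose 1 (270 mg at t=0 h): 270·exp(−0.05332·89) = 2.347 mg/L
Dose 2 (95 mg at t=12 h): 95·exp(−0.05332·77) = 1.566 mg/L
Dose 3 (130 mg at t=24 h): 130·exp(−0.05332·65) = 4.062 mg/L
Dose 4 (255 mg at t=36 h): 255·exp(−0.05332·53) = 15.110 mg/L
Dose 5 (330 mg at t=48 h): 330·exp(−0.05332·41) = 37.078 mg/L
Dose 6 (485 mg at t=60 h): 485·exp(−0.05332·29) = 103.327 mg/L
Dose 7 (275 mg at t=72 h): 275·exp(−0.05332·17) = 111.091 mg/L
Dose 8 (235 mg at t=84 h): 235·exp(−0.05332·5) = 180.006 mg/L
C(89) = 2.347 + 1.566 + 4.062 + 15.110 + 37.078 + 103.327 + 111.091 + 180.006 = 454.586 mg/L

454.586 mg/L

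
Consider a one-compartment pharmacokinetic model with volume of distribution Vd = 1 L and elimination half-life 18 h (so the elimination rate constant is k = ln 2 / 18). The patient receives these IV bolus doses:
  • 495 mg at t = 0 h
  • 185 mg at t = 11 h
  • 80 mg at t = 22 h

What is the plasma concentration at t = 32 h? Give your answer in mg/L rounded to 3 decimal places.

k = ln 2 / 18 = 0.03851 per h
Dose 1 (495 mg at t=0 h): 495·exp(−0.03851·32) = 144.358 mg/L
Dose 2 (185 mg at t=11 h): 185·exp(−0.03851·21) = 82.408 mg/L
Dose 3 (80 mg at t=22 h): 80·exp(−0.03851·10) = 54.432 mg/L
C(32) = 144.358 + 82.408 + 54.432 = 281.198 mg/L

281.198 mg/L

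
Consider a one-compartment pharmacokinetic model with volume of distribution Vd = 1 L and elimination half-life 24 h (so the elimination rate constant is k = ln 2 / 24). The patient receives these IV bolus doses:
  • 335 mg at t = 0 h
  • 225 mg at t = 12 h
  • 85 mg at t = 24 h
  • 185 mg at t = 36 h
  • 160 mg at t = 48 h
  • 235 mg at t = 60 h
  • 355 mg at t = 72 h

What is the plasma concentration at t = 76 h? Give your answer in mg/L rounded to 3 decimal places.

685.526 mg/L

k = ln 2 / 24 = 0.02888 per h
Dose 1 (335 mg at t=0 h): 335·exp(−0.02888·76) = 37.306 mg/L
Dose 2 (225 mg at t=12 h): 225·exp(−0.02888·64) = 35.435 mg/L
Dose 3 (85 mg at t=24 h): 85·exp(−0.02888·52) = 18.932 mg/L
Dose 4 (185 mg at t=36 h): 185·exp(−0.02888·40) = 58.271 mg/L
Dose 5 (160 mg at t=48 h): 160·exp(−0.02888·28) = 71.272 mg/L
Dose 6 (235 mg at t=60 h): 235·exp(−0.02888·16) = 148.041 mg/L
Dose 7 (355 mg at t=72 h): 355·exp(−0.02888·4) = 316.269 mg/L
C(76) = 37.306 + 35.435 + 18.932 + 58.271 + 71.272 + 148.041 + 316.269 = 685.526 mg/L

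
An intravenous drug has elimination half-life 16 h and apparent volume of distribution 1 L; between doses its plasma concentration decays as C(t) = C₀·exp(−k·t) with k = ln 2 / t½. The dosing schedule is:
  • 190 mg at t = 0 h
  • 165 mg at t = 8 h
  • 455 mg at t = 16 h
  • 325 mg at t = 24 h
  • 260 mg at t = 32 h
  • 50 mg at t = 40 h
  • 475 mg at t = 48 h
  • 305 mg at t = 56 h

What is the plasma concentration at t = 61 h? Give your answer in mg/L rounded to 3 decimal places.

k = ln 2 / 16 = 0.04332 per h
Dose 1 (190 mg at t=0 h): 190·exp(−0.04332·61) = 13.523 mg/L
Dose 2 (165 mg at t=8 h): 165·exp(−0.04332·53) = 16.608 mg/L
Dose 3 (455 mg at t=16 h): 455·exp(−0.04332·45) = 64.769 mg/L
Dose 4 (325 mg at t=24 h): 325·exp(−0.04332·37) = 65.426 mg/L
Dose 5 (260 mg at t=32 h): 260·exp(−0.04332·29) = 74.021 mg/L
Dose 6 (50 mg at t=40 h): 50·exp(−0.04332·21) = 20.131 mg/L
Dose 7 (475 mg at t=48 h): 475·exp(−0.04332·13) = 270.462 mg/L
Dose 8 (305 mg at t=56 h): 305·exp(−0.04332·5) = 245.600 mg/L
C(61) = 13.523 + 16.608 + 64.769 + 65.426 + 74.021 + 20.131 + 270.462 + 245.600 = 770.541 mg/L

770.541 mg/L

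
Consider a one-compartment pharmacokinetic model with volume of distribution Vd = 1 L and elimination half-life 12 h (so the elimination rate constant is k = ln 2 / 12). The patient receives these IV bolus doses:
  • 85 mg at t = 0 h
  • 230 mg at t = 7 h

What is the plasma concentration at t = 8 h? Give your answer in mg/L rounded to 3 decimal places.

270.638 mg/L

k = ln 2 / 12 = 0.05776 per h
Dose 1 (85 mg at t=0 h): 85·exp(−0.05776·8) = 53.547 mg/L
Dose 2 (230 mg at t=7 h): 230·exp(−0.05776·1) = 217.091 mg/L
C(8) = 53.547 + 217.091 = 270.638 mg/L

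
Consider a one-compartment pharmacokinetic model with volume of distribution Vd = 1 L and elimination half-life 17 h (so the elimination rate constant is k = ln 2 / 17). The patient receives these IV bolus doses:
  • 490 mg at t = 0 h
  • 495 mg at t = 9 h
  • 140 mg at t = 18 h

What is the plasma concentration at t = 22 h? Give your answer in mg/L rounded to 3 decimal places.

610.090 mg/L

k = ln 2 / 17 = 0.04077 per h
Dose 1 (490 mg at t=0 h): 490·exp(−0.04077·22) = 199.815 mg/L
Dose 2 (495 mg at t=9 h): 495·exp(−0.04077·13) = 291.344 mg/L
Dose 3 (140 mg at t=18 h): 140·exp(−0.04077·4) = 118.932 mg/L
C(22) = 199.815 + 291.344 + 118.932 = 610.090 mg/L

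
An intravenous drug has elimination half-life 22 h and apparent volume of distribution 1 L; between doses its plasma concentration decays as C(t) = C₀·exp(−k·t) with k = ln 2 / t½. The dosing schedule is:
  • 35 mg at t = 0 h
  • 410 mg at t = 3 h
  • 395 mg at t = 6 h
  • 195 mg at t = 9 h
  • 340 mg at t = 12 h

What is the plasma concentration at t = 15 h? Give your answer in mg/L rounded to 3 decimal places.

1070.961 mg/L

k = ln 2 / 22 = 0.03151 per h
Dose 1 (35 mg at t=0 h): 35·exp(−0.03151·15) = 21.818 mg/L
Dose 2 (410 mg at t=3 h): 410·exp(−0.03151·12) = 280.922 mg/L
Dose 3 (395 mg at t=6 h): 395·exp(−0.03151·9) = 297.474 mg/L
Dose 4 (195 mg at t=9 h): 195·exp(−0.03151·6) = 161.412 mg/L
Dose 5 (340 mg at t=12 h): 340·exp(−0.03151·3) = 309.335 mg/L
C(15) = 21.818 + 280.922 + 297.474 + 161.412 + 309.335 = 1070.961 mg/L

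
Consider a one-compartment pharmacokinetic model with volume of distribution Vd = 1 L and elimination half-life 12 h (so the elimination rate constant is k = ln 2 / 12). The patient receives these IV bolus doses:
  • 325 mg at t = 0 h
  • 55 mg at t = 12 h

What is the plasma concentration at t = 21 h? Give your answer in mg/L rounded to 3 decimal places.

129.326 mg/L

k = ln 2 / 12 = 0.05776 per h
Dose 1 (325 mg at t=0 h): 325·exp(−0.05776·21) = 96.623 mg/L
Dose 2 (55 mg at t=12 h): 55·exp(−0.05776·9) = 32.703 mg/L
C(21) = 96.623 + 32.703 = 129.326 mg/L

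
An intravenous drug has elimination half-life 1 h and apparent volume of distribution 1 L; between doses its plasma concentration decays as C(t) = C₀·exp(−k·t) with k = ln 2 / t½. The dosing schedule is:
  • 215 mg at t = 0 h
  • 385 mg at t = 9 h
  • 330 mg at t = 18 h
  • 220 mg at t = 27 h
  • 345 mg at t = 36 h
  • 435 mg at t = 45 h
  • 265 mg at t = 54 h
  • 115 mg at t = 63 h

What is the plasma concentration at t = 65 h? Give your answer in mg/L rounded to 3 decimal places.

k = ln 2 / 1 = 0.69315 per h
Dose 1 (215 mg at t=0 h): 215·exp(−0.69315·65) = 0.000 mg/L
Dose 2 (385 mg at t=9 h): 385·exp(−0.69315·56) = 0.000 mg/L
Dose 3 (330 mg at t=18 h): 330·exp(−0.69315·47) = 0.000 mg/L
Dose 4 (220 mg at t=27 h): 220·exp(−0.69315·38) = 0.000 mg/L
Dose 5 (345 mg at t=36 h): 345·exp(−0.69315·29) = 0.000 mg/L
Dose 6 (435 mg at t=45 h): 435·exp(−0.69315·20) = 0.000 mg/L
Dose 7 (265 mg at t=54 h): 265·exp(−0.69315·11) = 0.129 mg/L
Dose 8 (115 mg at t=63 h): 115·exp(−0.69315·2) = 28.750 mg/L
C(65) = 0.000 + 0.000 + 0.000 + 0.000 + 0.000 + 0.000 + 0.129 + 28.750 = 28.880 mg/L

28.880 mg/L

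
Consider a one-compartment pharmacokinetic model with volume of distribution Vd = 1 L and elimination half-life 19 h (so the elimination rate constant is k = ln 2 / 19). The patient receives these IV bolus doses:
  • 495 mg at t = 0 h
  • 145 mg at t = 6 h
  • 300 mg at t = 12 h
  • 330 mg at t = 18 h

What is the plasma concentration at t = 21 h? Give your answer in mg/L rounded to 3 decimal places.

825.802 mg/L

k = ln 2 / 19 = 0.03648 per h
Dose 1 (495 mg at t=0 h): 495·exp(−0.03648·21) = 230.085 mg/L
Dose 2 (145 mg at t=6 h): 145·exp(−0.03648·15) = 83.890 mg/L
Dose 3 (300 mg at t=12 h): 300·exp(−0.03648·9) = 216.037 mg/L
Dose 4 (330 mg at t=18 h): 330·exp(−0.03648·3) = 295.790 mg/L
C(21) = 230.085 + 83.890 + 216.037 + 295.790 = 825.802 mg/L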